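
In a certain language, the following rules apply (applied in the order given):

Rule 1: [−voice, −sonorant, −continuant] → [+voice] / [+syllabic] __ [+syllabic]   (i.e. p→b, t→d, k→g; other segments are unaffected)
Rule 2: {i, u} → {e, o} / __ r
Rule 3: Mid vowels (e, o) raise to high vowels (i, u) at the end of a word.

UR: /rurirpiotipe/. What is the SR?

rorerpiodibi

Rule 1 (intervocalic voicing): /t/ is a voiceless stop between vowels /o/ and /i/, so it voices to [d]. /p/ is a voiceless stop between vowels /i/ and /e/, so it voices to [b]. /rurirpiotipe/ → rurirpiodibe.
Rule 2 (pre-rhotic lowering): /u/ is a high vowel immediately before /r/, so it lowers to [o]. /i/ is a high vowel immediately before /r/, so it lowers to [e]. /rurirpiodibe/ → rorerpiodibe.
Rule 3 (final vowel raising): /e/ is a mid vowel in word-final position, so it raises to [i]. /rorerpiodibe/ → rorerpiodibi.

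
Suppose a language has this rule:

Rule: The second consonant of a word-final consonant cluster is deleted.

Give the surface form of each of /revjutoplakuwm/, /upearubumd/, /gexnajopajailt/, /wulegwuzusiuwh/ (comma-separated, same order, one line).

revjutoplakuw, upearubum, gexnajopajail, wulegwuzusiuw

/revjutoplakuwm/: /m/ is the second consonant of a word-final cluster /wm/, so it deletes. → [revjutoplakuw].
/upearubumd/: /d/ is the second consonant of a word-final cluster /md/, so it deletes. → [upearubum].
/gexnajopajailt/: /t/ is the second consonant of a word-final cluster /lt/, so it deletes. → [gexnajopajail].
/wulegwuzusiuwh/: /h/ is the second consonant of a word-final cluster /wh/, so it deletes. → [wulegwuzusiuw].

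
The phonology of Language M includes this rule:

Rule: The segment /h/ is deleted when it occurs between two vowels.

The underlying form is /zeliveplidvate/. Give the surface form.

No segment of /zeliveplidvate/ meets the structural description of the rule, so the form surfaces unchanged.

zeliveplidvate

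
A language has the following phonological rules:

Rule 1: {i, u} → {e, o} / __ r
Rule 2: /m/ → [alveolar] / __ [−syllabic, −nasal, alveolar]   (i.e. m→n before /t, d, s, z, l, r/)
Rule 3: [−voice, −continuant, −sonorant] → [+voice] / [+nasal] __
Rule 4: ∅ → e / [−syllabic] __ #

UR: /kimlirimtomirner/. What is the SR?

Rule 1 (pre-rhotic lowering): /i/ is a high vowel immediately before /r/, so it lowers to [e]. /i/ is a high vowel immediately before /r/, so it lowers to [e]. /kimlirimtomirner/ → kimlerimtomerner.
Rule 2 (nasal place assimilation): /m/ precedes the alveolar consonant /l/, so it assimilates in place to [n]. /m/ precedes the alveolar consonant /t/, so it assimilates in place to [n]. /kimlerimtomerner/ → kinlerintomerner.
Rule 3 (post-nasal voicing): /t/ is a voiceless stop immediately after the nasal /n/, so it voices to [d]. /kinlerintomerner/ → kinlerindomerner.
Rule 4 (final e-epenthesis): the form ends in the consonant /r/, so [e] is inserted word-finally. /kinlerindomerner/ → kinlerindomernere.

kinlerindomernere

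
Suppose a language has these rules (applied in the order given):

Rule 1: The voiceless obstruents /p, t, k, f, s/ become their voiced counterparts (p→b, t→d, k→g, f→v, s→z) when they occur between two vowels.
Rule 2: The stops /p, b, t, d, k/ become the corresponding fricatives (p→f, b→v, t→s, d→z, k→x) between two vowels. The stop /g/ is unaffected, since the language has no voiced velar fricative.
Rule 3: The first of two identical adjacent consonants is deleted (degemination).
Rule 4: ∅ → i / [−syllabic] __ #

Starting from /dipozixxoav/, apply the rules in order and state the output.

Rule 1 (intervocalic voicing): /p/ is a voiceless obstruent between vowels /i/ and /o/, so it voices to [b]. /dipozixxoav/ → dibozixxoav.
Rule 2 (intervocalic spirantization): /b/ is a stop between vowels /i/ and /o/, so it spirantizes to the fricative [v]. /dibozixxoav/ → divozixxoav.
Rule 3 (degemination): /xx/ is a geminate; the first /x/ deletes. /divozixxoav/ → divozixoav.
Rule 4 (final i-epenthesis): the form ends in the consonant /v/, so [i] is inserted word-finally. /divozixoav/ → divozixoavi.

divozixoavi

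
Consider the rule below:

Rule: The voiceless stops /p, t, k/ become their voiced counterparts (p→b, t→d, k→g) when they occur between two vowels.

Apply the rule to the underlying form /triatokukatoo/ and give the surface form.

triadogugadoo

Scanning /triatokukatoo/: /t/ at position 1 is not in the conditioning environment; /t/ is a voiceless stop between vowels /a/ and /o/, so it voices to [d]; /k/ is a voiceless stop between vowels /o/ and /u/, so it voices to [g]; /k/ is a voiceless stop between vowels /u/ and /a/, so it voices to [g]; /t/ is a voiceless stop between vowels /a/ and /o/, so it voices to [d].
Result: [triadogugadoo].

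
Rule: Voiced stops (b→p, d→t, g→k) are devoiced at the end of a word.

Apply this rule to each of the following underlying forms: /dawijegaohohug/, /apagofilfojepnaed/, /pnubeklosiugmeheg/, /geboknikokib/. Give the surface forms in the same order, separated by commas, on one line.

/dawijegaohohug/: /g/ is a voiced stop in word-final position, so it devoices to [k]. → [dawijegaohohuk].
/apagofilfojepnaed/: /d/ is a voiced stop in word-final position, so it devoices to [t]. → [apagofilfojepnaet].
/pnubeklosiugmeheg/: /g/ is a voiced stop in word-final position, so it devoices to [k]. → [pnubeklosiugmehek].
/geboknikokib/: /b/ is a voiced stop in word-final position, so it devoices to [p]. → [geboknikokip].

dawijegaohohuk, apagofilfojepnaet, pnubeklosiugmehek, geboknikokip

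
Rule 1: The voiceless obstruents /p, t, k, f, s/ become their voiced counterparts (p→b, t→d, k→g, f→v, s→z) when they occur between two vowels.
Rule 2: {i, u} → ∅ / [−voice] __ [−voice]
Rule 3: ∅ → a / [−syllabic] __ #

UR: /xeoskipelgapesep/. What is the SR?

Rule 1 (intervocalic voicing): /p/ is a voiceless obstruent between vowels /i/ and /e/, so it voices to [b]. /p/ is a voiceless obstruent between vowels /a/ and /e/, so it voices to [b]. /s/ is a voiceless obstruent between vowels /e/ and /e/, so it voices to [z]. /xeoskipelgapesep/ → xeoskibelgabezep.
Rule 2 (high vowel syncope): no segment meets the environment; /xeoskibelgabezep/ is unchanged.
Rule 3 (final a-epenthesis): the form ends in the consonant /p/, so [a] is inserted word-finally. /xeoskibelgabezep/ → xeoskibelgabezepa.

xeoskibelgabezepa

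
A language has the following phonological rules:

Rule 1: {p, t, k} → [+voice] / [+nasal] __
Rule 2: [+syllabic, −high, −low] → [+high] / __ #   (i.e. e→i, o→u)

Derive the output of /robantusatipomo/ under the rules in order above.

robandusatipomu

Rule 1 (post-nasal voicing): /t/ is a voiceless stop immediately after the nasal /n/, so it voices to [d]. /robantusatipomo/ → robandusatipomo.
Rule 2 (final vowel raising): /o/ is a mid vowel in word-final position, so it raises to [u]. /robandusatipomo/ → robandusatipomu.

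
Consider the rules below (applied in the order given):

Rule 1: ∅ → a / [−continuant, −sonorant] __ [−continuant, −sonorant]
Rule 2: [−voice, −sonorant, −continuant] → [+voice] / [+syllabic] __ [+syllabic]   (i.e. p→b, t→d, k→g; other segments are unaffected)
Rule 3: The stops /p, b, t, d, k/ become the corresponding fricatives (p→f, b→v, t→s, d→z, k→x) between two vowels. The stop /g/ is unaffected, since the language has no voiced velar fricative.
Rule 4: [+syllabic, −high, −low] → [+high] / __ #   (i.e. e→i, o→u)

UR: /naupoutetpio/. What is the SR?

nauvouzezaviu

Rule 1 (stop-cluster a-epenthesis): /t/ and /p/ form a stop–stop cluster, so [a] is inserted between them. /naupoutetpio/ → naupoutetapio.
Rule 2 (intervocalic voicing): /p/ is a voiceless stop between vowels /u/ and /o/, so it voices to [b]. /t/ is a voiceless stop between vowels /u/ and /e/, so it voices to [d]. /t/ is a voiceless stop between vowels /e/ and /a/, so it voices to [d]. /p/ is a voiceless stop between vowels /a/ and /i/, so it voices to [b]. /naupoutetapio/ → nauboudedabio.
Rule 3 (intervocalic spirantization): /b/ is a stop between vowels /u/ and /o/, so it spirantizes to the fricative [v]. /d/ is a stop between vowels /u/ and /e/, so it spirantizes to the fricative [z]. /d/ is a stop between vowels /e/ and /a/, so it spirantizes to the fricative [z]. /b/ is a stop between vowels /a/ and /i/, so it spirantizes to the fricative [v]. /nauboudedabio/ → nauvouzezavio.
Rule 4 (final vowel raising): /o/ is a mid vowel in word-final position, so it raises to [u]. /nauvouzezavio/ → nauvouzezaviu.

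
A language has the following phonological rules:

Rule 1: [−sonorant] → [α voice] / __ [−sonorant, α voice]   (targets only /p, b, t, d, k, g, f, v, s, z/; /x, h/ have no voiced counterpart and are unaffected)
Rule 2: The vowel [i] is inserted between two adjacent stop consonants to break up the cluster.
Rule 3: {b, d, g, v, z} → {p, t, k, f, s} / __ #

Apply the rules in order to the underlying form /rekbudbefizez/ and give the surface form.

Rule 1 (regressive voicing assimilation): /k/ precedes the voiced obstruent /b/, so it voices to [g] by assimilation. /rekbudbefizez/ → regbudbefizez.
Rule 2 (stop-cluster i-epenthesis): /g/ and /b/ form a stop–stop cluster, so [i] is inserted between them. /d/ and /b/ form a stop–stop cluster, so [i] is inserted between them. /regbudbefizez/ → regibudibefizez.
Rule 3 (final devoicing): /z/ is a voiced obstruent in word-final position, so it devoices to [s]. /regibudibefizez/ → regibudibefizes.

regibudibefizes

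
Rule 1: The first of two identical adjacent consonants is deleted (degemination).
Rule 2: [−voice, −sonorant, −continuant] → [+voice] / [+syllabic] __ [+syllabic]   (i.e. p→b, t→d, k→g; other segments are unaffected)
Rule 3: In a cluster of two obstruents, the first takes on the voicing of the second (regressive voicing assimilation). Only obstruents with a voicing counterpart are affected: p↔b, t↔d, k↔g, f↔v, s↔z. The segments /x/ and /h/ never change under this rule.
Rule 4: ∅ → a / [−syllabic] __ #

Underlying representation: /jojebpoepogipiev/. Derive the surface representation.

jojeppoebogibieva

Rule 1 (degemination): no segment meets the environment; /jojebpoepogipiev/ is unchanged.
Rule 2 (intervocalic voicing): /p/ is a voiceless stop between vowels /e/ and /o/, so it voices to [b]. /p/ is a voiceless stop between vowels /i/ and /i/, so it voices to [b]. /jojebpoepogipiev/ → jojebpoebogibiev.
Rule 3 (regressive voicing assimilation): /b/ precedes the voiceless obstruent /p/, so it devoices to [p] by assimilation. /jojebpoebogibiev/ → jojeppoebogibiev.
Rule 4 (final a-epenthesis): the form ends in the consonant /v/, so [a] is inserted word-finally. /jojeppoebogibiev/ → jojeppoebogibieva.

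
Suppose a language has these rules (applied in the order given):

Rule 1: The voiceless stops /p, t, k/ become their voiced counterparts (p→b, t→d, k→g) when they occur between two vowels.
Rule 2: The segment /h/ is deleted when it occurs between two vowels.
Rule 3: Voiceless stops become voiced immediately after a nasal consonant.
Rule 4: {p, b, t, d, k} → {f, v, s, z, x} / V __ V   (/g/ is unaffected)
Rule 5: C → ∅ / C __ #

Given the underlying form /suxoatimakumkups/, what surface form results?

Rule 1 (intervocalic voicing): /t/ is a voiceless stop between vowels /a/ and /i/, so it voices to [d]. /k/ is a voiceless stop between vowels /a/ and /u/, so it voices to [g]. /suxoatimakumkups/ → suxoadimagumkups.
Rule 2 (intervocalic h-deletion): no segment meets the environment; /suxoadimagumkups/ is unchanged.
Rule 3 (post-nasal voicing): /k/ is a voiceless stop immediately after the nasal /m/, so it voices to [g]. /suxoadimagumkups/ → suxoadimagumgups.
Rule 4 (intervocalic spirantization): /d/ is a stop between vowels /a/ and /i/, so it spirantizes to the fricative [z]. /suxoadimagumgups/ → suxoazimagumgups.
Rule 5 (final cluster simplification): /s/ is the second consonant of a word-final cluster /ps/, so it deletes. /suxoazimagumgups/ → suxoazimagumgup.

suxoazimagumgup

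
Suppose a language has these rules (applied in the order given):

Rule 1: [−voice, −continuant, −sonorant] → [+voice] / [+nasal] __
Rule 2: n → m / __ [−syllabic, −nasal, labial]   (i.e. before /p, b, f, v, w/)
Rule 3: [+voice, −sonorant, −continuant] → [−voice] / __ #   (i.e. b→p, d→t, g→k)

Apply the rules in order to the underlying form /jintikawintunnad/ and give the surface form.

Rule 1 (post-nasal voicing): /t/ is a voiceless stop immediately after the nasal /n/, so it voices to [d]. /t/ is a voiceless stop immediately after the nasal /n/, so it voices to [d]. /jintikawintunnad/ → jindikawindunnad.
Rule 2 (nasal place assimilation): no segment meets the environment; /jindikawindunnad/ is unchanged.
Rule 3 (final devoicing): /d/ is a voiced stop in word-final position, so it devoices to [t]. /jindikawindunnad/ → jindikawindunnat.

jindikawindunnat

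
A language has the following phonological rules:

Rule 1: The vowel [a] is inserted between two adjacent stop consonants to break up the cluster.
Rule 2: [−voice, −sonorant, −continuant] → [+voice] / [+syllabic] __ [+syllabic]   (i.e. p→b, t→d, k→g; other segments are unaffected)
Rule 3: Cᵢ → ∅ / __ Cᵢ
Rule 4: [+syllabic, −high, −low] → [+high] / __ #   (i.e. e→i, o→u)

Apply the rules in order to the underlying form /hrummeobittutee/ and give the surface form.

Rule 1 (stop-cluster a-epenthesis): /t/ and /t/ form a stop–stop cluster, so [a] is inserted between them. /hrummeobittutee/ → hrummeobitatutee.
Rule 2 (intervocalic voicing): /t/ is a voiceless stop between vowels /i/ and /a/, so it voices to [d]. /t/ is a voiceless stop between vowels /a/ and /u/, so it voices to [d]. /t/ is a voiceless stop between vowels /u/ and /e/, so it voices to [d]. /hrummeobitatutee/ → hrummeobidadudee.
Rule 3 (degemination): /mm/ is a geminate; the first /m/ deletes. /hrummeobidadudee/ → hrumeobidadudee.
Rule 4 (final vowel raising): /e/ is a mid vowel in word-final position, so it raises to [i]. /hrumeobidadudee/ → hrumeobidadudei.

hrumeobidadudei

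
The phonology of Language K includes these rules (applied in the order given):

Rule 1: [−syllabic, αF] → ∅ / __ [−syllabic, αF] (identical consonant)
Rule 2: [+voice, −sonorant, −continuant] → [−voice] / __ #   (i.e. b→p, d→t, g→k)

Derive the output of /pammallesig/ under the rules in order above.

Rule 1 (degemination): /mm/ is a geminate; the first /m/ deletes. /ll/ is a geminate; the first /l/ deletes. /pammallesig/ → pamalesig.
Rule 2 (final devoicing): /g/ is a voiced stop in word-final position, so it devoices to [k]. /pamalesig/ → pamalesik.

pamalesik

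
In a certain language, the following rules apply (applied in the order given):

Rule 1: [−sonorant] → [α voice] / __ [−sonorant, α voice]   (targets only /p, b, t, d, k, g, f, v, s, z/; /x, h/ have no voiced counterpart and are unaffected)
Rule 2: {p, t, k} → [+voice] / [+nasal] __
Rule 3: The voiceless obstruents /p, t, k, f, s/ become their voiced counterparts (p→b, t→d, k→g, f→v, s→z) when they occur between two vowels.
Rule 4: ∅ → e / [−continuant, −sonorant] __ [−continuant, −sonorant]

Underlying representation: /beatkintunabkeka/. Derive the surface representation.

beatekindunapekega

Rule 1 (regressive voicing assimilation): /b/ precedes the voiceless obstruent /k/, so it devoices to [p] by assimilation. /beatkintunabkeka/ → beatkintunapkeka.
Rule 2 (post-nasal voicing): /t/ is a voiceless stop immediately after the nasal /n/, so it voices to [d]. /beatkintunapkeka/ → beatkindunapkeka.
Rule 3 (intervocalic voicing): /k/ is a voiceless obstruent between vowels /e/ and /a/, so it voices to [g]. /beatkindunapkeka/ → beatkindunapkega.
Rule 4 (stop-cluster e-epenthesis): /t/ and /k/ form a stop–stop cluster, so [e] is inserted between them. /p/ and /k/ form a stop–stop cluster, so [e] is inserted between them. /beatkindunapkega/ → beatekindunapekega.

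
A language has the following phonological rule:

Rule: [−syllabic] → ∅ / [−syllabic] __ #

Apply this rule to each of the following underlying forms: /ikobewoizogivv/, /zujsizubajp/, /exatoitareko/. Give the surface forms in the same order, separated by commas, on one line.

/ikobewoizogivv/: /v/ is the second consonant of a word-final cluster /vv/, so it deletes. → [ikobewoizogiv].
/zujsizubajp/: /p/ is the second consonant of a word-final cluster /jp/, so it deletes. → [zujsizubaj].
/exatoitareko/: the rule's environment is not met; surfaces unchanged as [exatoitareko].

ikobewoizogiv, zujsizubaj, exatoitareko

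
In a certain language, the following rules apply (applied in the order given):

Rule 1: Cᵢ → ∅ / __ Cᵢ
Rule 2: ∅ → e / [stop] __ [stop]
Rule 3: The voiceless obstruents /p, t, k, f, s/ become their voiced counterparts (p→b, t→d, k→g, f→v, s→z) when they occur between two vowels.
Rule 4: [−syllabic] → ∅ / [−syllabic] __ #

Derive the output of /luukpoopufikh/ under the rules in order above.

luugeboobuvik

Rule 1 (degemination): no segment meets the environment; /luukpoopufikh/ is unchanged.
Rule 2 (stop-cluster e-epenthesis): /k/ and /p/ form a stop–stop cluster, so [e] is inserted between them. /luukpoopufikh/ → luukepoopufikh.
Rule 3 (intervocalic voicing): /k/ is a voiceless obstruent between vowels /u/ and /e/, so it voices to [g]. /p/ is a voiceless obstruent between vowels /e/ and /o/, so it voices to [b]. /p/ is a voiceless obstruent between vowels /o/ and /u/, so it voices to [b]. /f/ is a voiceless obstruent between vowels /u/ and /i/, so it voices to [v]. /luukepoopufikh/ → luugeboobuvikh.
Rule 4 (final cluster simplification): /h/ is the second consonant of a word-final cluster /kh/, so it deletes. /luugeboobuvikh/ → luugeboobuvik.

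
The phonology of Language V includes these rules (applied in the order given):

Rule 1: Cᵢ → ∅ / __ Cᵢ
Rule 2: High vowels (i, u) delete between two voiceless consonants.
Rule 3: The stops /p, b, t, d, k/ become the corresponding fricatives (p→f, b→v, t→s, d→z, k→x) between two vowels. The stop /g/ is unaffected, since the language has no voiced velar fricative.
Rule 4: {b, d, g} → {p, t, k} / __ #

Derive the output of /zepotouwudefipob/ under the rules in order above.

Rule 1 (degemination): no segment meets the environment; /zepotouwudefipob/ is unchanged.
Rule 2 (high vowel syncope): /i/ is a high vowel flanked by voiceless consonants /f/ and /p/, so it deletes. /zepotouwudefipob/ → zepotouwudefpob.
Rule 3 (intervocalic spirantization): /p/ is a stop between vowels /e/ and /o/, so it spirantizes to the fricative [f]. /t/ is a stop between vowels /o/ and /o/, so it spirantizes to the fricative [s]. /d/ is a stop between vowels /u/ and /e/, so it spirantizes to the fricative [z]. /zepotouwudefpob/ → zefosouwuzefpob.
Rule 4 (final devoicing): /b/ is a voiced stop in word-final position, so it devoices to [p]. /zefosouwuzefpob/ → zefosouwuzefpop.

zefosouwuzefpop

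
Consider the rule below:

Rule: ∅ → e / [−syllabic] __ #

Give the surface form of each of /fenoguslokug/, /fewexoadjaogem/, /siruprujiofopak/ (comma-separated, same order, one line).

fenoguslokuge, fewexoadjaogeme, siruprujiofopake

/fenoguslokug/: the form ends in the consonant /g/, so [e] is inserted word-finally. → [fenoguslokuge].
/fewexoadjaogem/: the form ends in the consonant /m/, so [e] is inserted word-finally. → [fewexoadjaogeme].
/siruprujiofopak/: the form ends in the consonant /k/, so [e] is inserted word-finally. → [siruprujiofopake].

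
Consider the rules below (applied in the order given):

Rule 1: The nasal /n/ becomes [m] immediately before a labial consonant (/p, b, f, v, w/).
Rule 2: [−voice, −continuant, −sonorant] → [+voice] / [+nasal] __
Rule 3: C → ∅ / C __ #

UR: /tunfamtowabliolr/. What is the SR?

Rule 1 (nasal place assimilation): /n/ precedes the labial consonant /f/, so it assimilates in place to [m]. /tunfamtowabliolr/ → tumfamtowabliolr.
Rule 2 (post-nasal voicing): /t/ is a voiceless stop immediately after the nasal /m/, so it voices to [d]. /tumfamtowabliolr/ → tumfamdowabliolr.
Rule 3 (final cluster simplification): /r/ is the second consonant of a word-final cluster /lr/, so it deletes. /tumfamdowabliolr/ → tumfamdowabliol.

tumfamdowabliol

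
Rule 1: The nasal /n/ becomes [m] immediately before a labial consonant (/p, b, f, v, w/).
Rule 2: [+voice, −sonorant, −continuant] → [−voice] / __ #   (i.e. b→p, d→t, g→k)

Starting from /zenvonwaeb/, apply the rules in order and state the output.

zemvomwaep

Rule 1 (nasal place assimilation): /n/ precedes the labial consonant /v/, so it assimilates in place to [m]. /n/ precedes the labial consonant /w/, so it assimilates in place to [m]. /zenvonwaeb/ → zemvomwaeb.
Rule 2 (final devoicing): /b/ is a voiced stop in word-final position, so it devoices to [p]. /zemvomwaeb/ → zemvomwaep.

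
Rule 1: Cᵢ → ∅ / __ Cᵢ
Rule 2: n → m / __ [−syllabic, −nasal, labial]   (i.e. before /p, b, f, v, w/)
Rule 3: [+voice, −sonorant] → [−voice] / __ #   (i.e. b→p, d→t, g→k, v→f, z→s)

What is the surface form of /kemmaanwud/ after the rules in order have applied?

kemaamwut

Rule 1 (degemination): /mm/ is a geminate; the first /m/ deletes. /kemmaanwud/ → kemaanwud.
Rule 2 (nasal place assimilation): /n/ precedes the labial consonant /w/, so it assimilates in place to [m]. /kemaanwud/ → kemaamwud.
Rule 3 (final devoicing): /d/ is a voiced obstruent in word-final position, so it devoices to [t]. /kemaamwud/ → kemaamwut.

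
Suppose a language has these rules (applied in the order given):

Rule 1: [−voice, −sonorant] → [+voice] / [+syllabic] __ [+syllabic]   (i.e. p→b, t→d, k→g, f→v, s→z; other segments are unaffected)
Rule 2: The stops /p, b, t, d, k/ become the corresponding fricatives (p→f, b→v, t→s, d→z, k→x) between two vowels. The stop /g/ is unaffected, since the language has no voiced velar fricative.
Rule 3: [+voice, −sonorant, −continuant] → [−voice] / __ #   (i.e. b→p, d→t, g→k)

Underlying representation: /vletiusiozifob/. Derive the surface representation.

Rule 1 (intervocalic voicing): /t/ is a voiceless obstruent between vowels /e/ and /i/, so it voices to [d]. /s/ is a voiceless obstruent between vowels /u/ and /i/, so it voices to [z]. /f/ is a voiceless obstruent between vowels /i/ and /o/, so it voices to [v]. /vletiusiozifob/ → vlediuziozivob.
Rule 2 (intervocalic spirantization): /d/ is a stop between vowels /e/ and /i/, so it spirantizes to the fricative [z]. /vlediuziozivob/ → vleziuziozivob.
Rule 3 (final devoicing): /b/ is a voiced stop in word-final position, so it devoices to [p]. /vleziuziozivob/ → vleziuziozivop.

vleziuziozivop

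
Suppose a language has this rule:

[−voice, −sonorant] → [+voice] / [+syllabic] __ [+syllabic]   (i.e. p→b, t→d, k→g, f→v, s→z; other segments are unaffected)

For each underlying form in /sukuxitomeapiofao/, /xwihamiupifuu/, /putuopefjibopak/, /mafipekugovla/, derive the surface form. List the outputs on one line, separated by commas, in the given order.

/sukuxitomeapiofao/: /k/ is a voiceless obstruent between vowels /u/ and /u/, so it voices to [g]. /t/ is a voiceless obstruent between vowels /i/ and /o/, so it voices to [d]. /p/ is a voiceless obstruent between vowels /a/ and /i/, so it voices to [b]. /f/ is a voiceless obstruent between vowels /o/ and /a/, so it voices to [v]. → [suguxidomeabiovao].
/xwihamiupifuu/: /p/ is a voiceless obstruent between vowels /u/ and /i/, so it voices to [b]. /f/ is a voiceless obstruent between vowels /i/ and /u/, so it voices to [v]. → [xwihamiubivuu].
/putuopefjibopak/: /t/ is a voiceless obstruent between vowels /u/ and /u/, so it voices to [d]. /p/ is a voiceless obstruent between vowels /o/ and /e/, so it voices to [b]. /p/ is a voiceless obstruent between vowels /o/ and /a/, so it voices to [b]. → [puduobefjibobak].
/mafipekugovla/: /f/ is a voiceless obstruent between vowels /a/ and /i/, so it voices to [v]. /p/ is a voiceless obstruent between vowels /i/ and /e/, so it voices to [b]. /k/ is a voiceless obstruent between vowels /e/ and /u/, so it voices to [g]. → [mavibegugovla].

suguxidomeabiovao, xwihamiubivuu, puduobefjibobak, mavibegugovla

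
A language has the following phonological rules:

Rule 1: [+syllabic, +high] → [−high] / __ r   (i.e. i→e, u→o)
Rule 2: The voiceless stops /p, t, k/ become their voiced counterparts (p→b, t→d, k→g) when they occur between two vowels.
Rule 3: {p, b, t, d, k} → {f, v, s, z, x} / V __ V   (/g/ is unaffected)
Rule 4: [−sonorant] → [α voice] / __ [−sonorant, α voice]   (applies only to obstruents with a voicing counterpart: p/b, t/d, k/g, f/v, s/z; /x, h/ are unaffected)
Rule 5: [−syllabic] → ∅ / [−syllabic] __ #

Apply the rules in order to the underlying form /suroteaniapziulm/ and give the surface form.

sorozeaniabziul

Rule 1 (pre-rhotic lowering): /u/ is a high vowel immediately before /r/, so it lowers to [o]. /suroteaniapziulm/ → soroteaniapziulm.
Rule 2 (intervocalic voicing): /t/ is a voiceless stop between vowels /o/ and /e/, so it voices to [d]. /soroteaniapziulm/ → sorodeaniapziulm.
Rule 3 (intervocalic spirantization): /d/ is a stop between vowels /o/ and /e/, so it spirantizes to the fricative [z]. /sorodeaniapziulm/ → sorozeaniapziulm.
Rule 4 (regressive voicing assimilation): /p/ precedes the voiced obstruent /z/, so it voices to [b] by assimilation. /sorozeaniapziulm/ → sorozeaniabziulm.
Rule 5 (final cluster simplification): /m/ is the second consonant of a word-final cluster /lm/, so it deletes. /sorozeaniabziulm/ → sorozeaniabziul.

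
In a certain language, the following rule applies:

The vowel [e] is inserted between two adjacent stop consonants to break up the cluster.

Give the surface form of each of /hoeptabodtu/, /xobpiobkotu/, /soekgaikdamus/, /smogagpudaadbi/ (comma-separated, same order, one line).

hoepetabodetu, xobepiobekotu, soekegaikedamus, smogagepudaadebi

/hoeptabodtu/: /p/ and /t/ form a stop–stop cluster, so [e] is inserted between them. /d/ and /t/ form a stop–stop cluster, so [e] is inserted between them. → [hoepetabodetu].
/xobpiobkotu/: /b/ and /p/ form a stop–stop cluster, so [e] is inserted between them. /b/ and /k/ form a stop–stop cluster, so [e] is inserted between them. → [xobepiobekotu].
/soekgaikdamus/: /k/ and /g/ form a stop–stop cluster, so [e] is inserted between them. /k/ and /d/ form a stop–stop cluster, so [e] is inserted between them. → [soekegaikedamus].
/smogagpudaadbi/: /g/ and /p/ form a stop–stop cluster, so [e] is inserted between them. /d/ and /b/ form a stop–stop cluster, so [e] is inserted between them. → [smogagepudaadebi].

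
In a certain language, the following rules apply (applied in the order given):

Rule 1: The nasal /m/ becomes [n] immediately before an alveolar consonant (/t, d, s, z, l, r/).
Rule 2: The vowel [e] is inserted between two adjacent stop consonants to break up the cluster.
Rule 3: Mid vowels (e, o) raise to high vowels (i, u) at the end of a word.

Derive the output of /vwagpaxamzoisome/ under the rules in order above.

vwagepaxanzoisomi

Rule 1 (nasal place assimilation): /m/ precedes the alveolar consonant /z/, so it assimilates in place to [n]. /vwagpaxamzoisome/ → vwagpaxanzoisome.
Rule 2 (stop-cluster e-epenthesis): /g/ and /p/ form a stop–stop cluster, so [e] is inserted between them. /vwagpaxanzoisome/ → vwagepaxanzoisome.
Rule 3 (final vowel raising): /e/ is a mid vowel in word-final position, so it raises to [i]. /vwagepaxanzoisome/ → vwagepaxanzoisomi.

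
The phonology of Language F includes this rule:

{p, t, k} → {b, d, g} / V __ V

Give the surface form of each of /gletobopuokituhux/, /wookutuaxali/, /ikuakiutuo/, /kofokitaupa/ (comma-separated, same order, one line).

gledobobuogiduhux, wooguduaxali, iguagiuduo, kofogidauba

/gletobopuokituhux/: /t/ is a voiceless stop between vowels /e/ and /o/, so it voices to [d]. /p/ is a voiceless stop between vowels /o/ and /u/, so it voices to [b]. /k/ is a voiceless stop between vowels /o/ and /i/, so it voices to [g]. /t/ is a voiceless stop between vowels /i/ and /u/, so it voices to [d]. → [gledobobuogiduhux].
/wookutuaxali/: /k/ is a voiceless stop between vowels /o/ and /u/, so it voices to [g]. /t/ is a voiceless stop between vowels /u/ and /u/, so it voices to [d]. → [wooguduaxali].
/ikuakiutuo/: /k/ is a voiceless stop between vowels /i/ and /u/, so it voices to [g]. /k/ is a voiceless stop between vowels /a/ and /i/, so it voices to [g]. /t/ is a voiceless stop between vowels /u/ and /u/, so it voices to [d]. → [iguagiuduo].
/kofokitaupa/: /k/ is a voiceless stop between vowels /o/ and /i/, so it voices to [g]. /t/ is a voiceless stop between vowels /i/ and /a/, so it voices to [d]. /p/ is a voiceless stop between vowels /u/ and /a/, so it voices to [b]. → [kofogidauba].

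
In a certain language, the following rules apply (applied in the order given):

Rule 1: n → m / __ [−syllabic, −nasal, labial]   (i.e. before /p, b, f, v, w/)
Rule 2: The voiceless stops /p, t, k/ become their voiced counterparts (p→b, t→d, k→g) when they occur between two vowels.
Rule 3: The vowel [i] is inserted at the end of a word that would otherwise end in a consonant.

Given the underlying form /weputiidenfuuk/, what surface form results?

webudiidemfuuki

Rule 1 (nasal place assimilation): /n/ precedes the labial consonant /f/, so it assimilates in place to [m]. /weputiidenfuuk/ → weputiidemfuuk.
Rule 2 (intervocalic voicing): /p/ is a voiceless stop between vowels /e/ and /u/, so it voices to [b]. /t/ is a voiceless stop between vowels /u/ and /i/, so it voices to [d]. /weputiidemfuuk/ → webudiidemfuuk.
Rule 3 (final i-epenthesis): the form ends in the consonant /k/, so [i] is inserted word-finally. /webudiidemfuuk/ → webudiidemfuuki.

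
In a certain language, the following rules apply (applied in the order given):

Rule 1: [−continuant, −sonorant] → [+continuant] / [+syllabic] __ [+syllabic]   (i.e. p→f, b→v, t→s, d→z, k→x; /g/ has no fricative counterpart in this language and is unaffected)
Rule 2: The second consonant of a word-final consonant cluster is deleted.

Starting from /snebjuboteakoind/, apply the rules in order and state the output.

Rule 1 (intervocalic spirantization): /b/ is a stop between vowels /u/ and /o/, so it spirantizes to the fricative [v]. /t/ is a stop between vowels /o/ and /e/, so it spirantizes to the fricative [s]. /k/ is a stop between vowels /a/ and /o/, so it spirantizes to the fricative [x]. /snebjuboteakoind/ → snebjuvoseaxoind.
Rule 2 (final cluster simplification): /d/ is the second consonant of a word-final cluster /nd/, so it deletes. /snebjuvoseaxoind/ → snebjuvoseaxoin.

snebjuvoseaxoin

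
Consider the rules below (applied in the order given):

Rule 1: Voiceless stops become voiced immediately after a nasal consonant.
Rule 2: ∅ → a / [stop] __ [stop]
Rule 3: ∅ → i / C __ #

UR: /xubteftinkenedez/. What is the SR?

xubateftingenedezi

Rule 1 (post-nasal voicing): /k/ is a voiceless stop immediately after the nasal /n/, so it voices to [g]. /xubteftinkenedez/ → xubteftingenedez.
Rule 2 (stop-cluster a-epenthesis): /b/ and /t/ form a stop–stop cluster, so [a] is inserted between them. /xubteftingenedez/ → xubateftingenedez.
Rule 3 (final i-epenthesis): the form ends in the consonant /z/, so [i] is inserted word-finally. /xubateftingenedez/ → xubateftingenedezi.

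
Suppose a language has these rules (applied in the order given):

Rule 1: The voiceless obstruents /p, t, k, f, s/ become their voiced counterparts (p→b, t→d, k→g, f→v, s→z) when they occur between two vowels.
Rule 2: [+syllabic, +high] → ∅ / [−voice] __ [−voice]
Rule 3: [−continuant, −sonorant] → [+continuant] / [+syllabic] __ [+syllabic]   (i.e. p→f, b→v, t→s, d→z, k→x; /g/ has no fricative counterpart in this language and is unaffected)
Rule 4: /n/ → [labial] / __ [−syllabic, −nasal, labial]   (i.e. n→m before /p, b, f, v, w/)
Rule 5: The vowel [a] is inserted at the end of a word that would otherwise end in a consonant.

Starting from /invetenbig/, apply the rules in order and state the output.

Rule 1 (intervocalic voicing): /t/ is a voiceless obstruent between vowels /e/ and /e/, so it voices to [d]. /invetenbig/ → invedenbig.
Rule 2 (high vowel syncope): no segment meets the environment; /invedenbig/ is unchanged.
Rule 3 (intervocalic spirantization): /d/ is a stop between vowels /e/ and /e/, so it spirantizes to the fricative [z]. /invedenbig/ → invezenbig.
Rule 4 (nasal place assimilation): /n/ precedes the labial consonant /v/, so it assimilates in place to [m]. /n/ precedes the labial consonant /b/, so it assimilates in place to [m]. /invezenbig/ → imvezembig.
Rule 5 (final a-epenthesis): the form ends in the consonant /g/, so [a] is inserted word-finally. /imvezembig/ → imvezembiga.

imvezembiga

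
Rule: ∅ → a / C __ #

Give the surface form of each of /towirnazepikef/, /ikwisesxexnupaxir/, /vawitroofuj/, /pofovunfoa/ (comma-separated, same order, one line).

towirnazepikefa, ikwisesxexnupaxira, vawitroofuja, pofovunfoa

/towirnazepikef/: the form ends in the consonant /f/, so [a] is inserted word-finally. → [towirnazepikefa].
/ikwisesxexnupaxir/: the form ends in the consonant /r/, so [a] is inserted word-finally. → [ikwisesxexnupaxira].
/vawitroofuj/: the form ends in the consonant /j/, so [a] is inserted word-finally. → [vawitroofuja].
/pofovunfoa/: the rule's environment is not met; surfaces unchanged as [pofovunfoa].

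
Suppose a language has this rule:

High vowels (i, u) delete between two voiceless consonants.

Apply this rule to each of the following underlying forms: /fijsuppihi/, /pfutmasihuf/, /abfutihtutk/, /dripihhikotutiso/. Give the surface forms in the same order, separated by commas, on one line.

fijspphi, pftmashf, abfthttk, driphhkottso

/fijsuppihi/: /u/ is a high vowel flanked by voiceless consonants /s/ and /p/, so it deletes. /i/ is a high vowel flanked by voiceless consonants /p/ and /h/, so it deletes. → [fijspphi].
/pfutmasihuf/: /u/ is a high vowel flanked by voiceless consonants /f/ and /t/, so it deletes. /i/ is a high vowel flanked by voiceless consonants /s/ and /h/, so it deletes. /u/ is a high vowel flanked by voiceless consonants /h/ and /f/, so it deletes. → [pftmashf].
/abfutihtutk/: /u/ is a high vowel flanked by voiceless consonants /f/ and /t/, so it deletes. /i/ is a high vowel flanked by voiceless consonants /t/ and /h/, so it deletes. /u/ is a high vowel flanked by voiceless consonants /t/ and /t/, so it deletes. → [abfthttk].
/dripihhikotutiso/: /i/ is a high vowel flanked by voiceless consonants /p/ and /h/, so it deletes. /i/ is a high vowel flanked by voiceless consonants /h/ and /k/, so it deletes. /u/ is a high vowel flanked by voiceless consonants /t/ and /t/, so it deletes. /i/ is a high vowel flanked by voiceless consonants /t/ and /s/, so it deletes. → [driphhkottso].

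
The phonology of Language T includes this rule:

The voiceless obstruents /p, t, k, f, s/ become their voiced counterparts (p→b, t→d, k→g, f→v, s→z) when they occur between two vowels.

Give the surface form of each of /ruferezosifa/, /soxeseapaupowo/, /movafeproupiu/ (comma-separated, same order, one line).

/ruferezosifa/: /f/ is a voiceless obstruent between vowels /u/ and /e/, so it voices to [v]. /s/ is a voiceless obstruent between vowels /o/ and /i/, so it voices to [z]. /f/ is a voiceless obstruent between vowels /i/ and /a/, so it voices to [v]. → [ruverezoziva].
/soxeseapaupowo/: /s/ is a voiceless obstruent between vowels /e/ and /e/, so it voices to [z]. /p/ is a voiceless obstruent between vowels /a/ and /a/, so it voices to [b]. /p/ is a voiceless obstruent between vowels /u/ and /o/, so it voices to [b]. → [soxezeabaubowo].
/movafeproupiu/: /f/ is a voiceless obstruent between vowels /a/ and /e/, so it voices to [v]. /p/ is a voiceless obstruent between vowels /u/ and /i/, so it voices to [b]. → [movaveproubiu].

ruverezoziva, soxezeabaubowo, movaveproubiu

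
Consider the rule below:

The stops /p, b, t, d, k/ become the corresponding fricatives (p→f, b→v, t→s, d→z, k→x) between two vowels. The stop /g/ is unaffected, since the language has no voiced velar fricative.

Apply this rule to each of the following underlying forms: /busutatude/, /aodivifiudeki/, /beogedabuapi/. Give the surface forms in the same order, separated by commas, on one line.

bususasuze, aozivifiuzexi, beogezavuafi

/busutatude/: /t/ is a stop between vowels /u/ and /a/, so it spirantizes to the fricative [s]. /t/ is a stop between vowels /a/ and /u/, so it spirantizes to the fricative [s]. /d/ is a stop between vowels /u/ and /e/, so it spirantizes to the fricative [z]. → [bususasuze].
/aodivifiudeki/: /d/ is a stop between vowels /o/ and /i/, so it spirantizes to the fricative [z]. /d/ is a stop between vowels /u/ and /e/, so it spirantizes to the fricative [z]. /k/ is a stop between vowels /e/ and /i/, so it spirantizes to the fricative [x]. → [aozivifiuzexi].
/beogedabuapi/: /d/ is a stop between vowels /e/ and /a/, so it spirantizes to the fricative [z]. /b/ is a stop between vowels /a/ and /u/, so it spirantizes to the fricative [v]. /p/ is a stop between vowels /a/ and /i/, so it spirantizes to the fricative [f]. → [beogezavuafi].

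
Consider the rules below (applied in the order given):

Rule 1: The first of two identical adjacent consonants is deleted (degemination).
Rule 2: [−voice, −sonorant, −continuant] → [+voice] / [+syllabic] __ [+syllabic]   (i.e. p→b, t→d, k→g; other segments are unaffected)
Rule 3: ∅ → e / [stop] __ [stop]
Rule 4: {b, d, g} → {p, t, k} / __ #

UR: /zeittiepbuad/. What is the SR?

zeidiepebuat

Rule 1 (degemination): /tt/ is a geminate; the first /t/ deletes. /zeittiepbuad/ → zeitiepbuad.
Rule 2 (intervocalic voicing): /t/ is a voiceless stop between vowels /i/ and /i/, so it voices to [d]. /zeitiepbuad/ → zeidiepbuad.
Rule 3 (stop-cluster e-epenthesis): /p/ and /b/ form a stop–stop cluster, so [e] is inserted between them. /zeidiepbuad/ → zeidiepebuad.
Rule 4 (final devoicing): /d/ is a voiced stop in word-final position, so it devoices to [t]. /zeidiepebuad/ → zeidiepebuat.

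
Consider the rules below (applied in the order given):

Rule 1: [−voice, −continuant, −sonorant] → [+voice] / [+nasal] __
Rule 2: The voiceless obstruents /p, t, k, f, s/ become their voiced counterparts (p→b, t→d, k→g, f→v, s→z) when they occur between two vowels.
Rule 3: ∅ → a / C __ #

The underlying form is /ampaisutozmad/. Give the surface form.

ambaizudozmada

Rule 1 (post-nasal voicing): /p/ is a voiceless stop immediately after the nasal /m/, so it voices to [b]. /ampaisutozmad/ → ambaisutozmad.
Rule 2 (intervocalic voicing): /s/ is a voiceless obstruent between vowels /i/ and /u/, so it voices to [z]. /t/ is a voiceless obstruent between vowels /u/ and /o/, so it voices to [d]. /ambaisutozmad/ → ambaizudozmad.
Rule 3 (final a-epenthesis): the form ends in the consonant /d/, so [a] is inserted word-finally. /ambaizudozmad/ → ambaizudozmada.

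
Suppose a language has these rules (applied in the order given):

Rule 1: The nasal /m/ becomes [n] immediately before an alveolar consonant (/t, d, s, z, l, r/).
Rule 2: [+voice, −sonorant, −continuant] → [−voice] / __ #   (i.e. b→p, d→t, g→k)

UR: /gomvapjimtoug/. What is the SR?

Rule 1 (nasal place assimilation): /m/ precedes the alveolar consonant /t/, so it assimilates in place to [n]. /gomvapjimtoug/ → gomvapjintoug.
Rule 2 (final devoicing): /g/ is a voiced stop in word-final position, so it devoices to [k]. /gomvapjintoug/ → gomvapjintouk.

gomvapjintouk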